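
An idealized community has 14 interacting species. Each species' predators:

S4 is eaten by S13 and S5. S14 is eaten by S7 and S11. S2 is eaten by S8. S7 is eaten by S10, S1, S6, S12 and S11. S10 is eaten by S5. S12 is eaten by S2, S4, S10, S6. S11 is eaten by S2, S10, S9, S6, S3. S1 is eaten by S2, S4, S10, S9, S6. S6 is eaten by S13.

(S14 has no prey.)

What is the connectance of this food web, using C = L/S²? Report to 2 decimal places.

C = 0.13

The web has S = 14 species and L = 26 feeding links.
C = L / S² = 26 / 196 = 0.1327 ≈ 0.13.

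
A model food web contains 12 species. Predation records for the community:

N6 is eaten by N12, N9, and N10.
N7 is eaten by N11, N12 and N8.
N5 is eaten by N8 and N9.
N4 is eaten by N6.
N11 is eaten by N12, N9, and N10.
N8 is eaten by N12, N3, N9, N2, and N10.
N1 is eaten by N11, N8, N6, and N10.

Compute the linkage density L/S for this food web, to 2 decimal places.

L/S = 1.75

There are L = 21 links among S = 12 species.
L/S = 21/12 = 1.7500 ≈ 1.75.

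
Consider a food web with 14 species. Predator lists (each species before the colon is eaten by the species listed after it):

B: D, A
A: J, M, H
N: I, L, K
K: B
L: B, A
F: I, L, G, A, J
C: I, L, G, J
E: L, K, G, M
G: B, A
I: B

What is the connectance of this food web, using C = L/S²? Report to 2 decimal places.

C = 0.14

The web has S = 14 species and L = 27 feeding links.
C = L / S² = 27 / 196 = 0.1378 ≈ 0.14.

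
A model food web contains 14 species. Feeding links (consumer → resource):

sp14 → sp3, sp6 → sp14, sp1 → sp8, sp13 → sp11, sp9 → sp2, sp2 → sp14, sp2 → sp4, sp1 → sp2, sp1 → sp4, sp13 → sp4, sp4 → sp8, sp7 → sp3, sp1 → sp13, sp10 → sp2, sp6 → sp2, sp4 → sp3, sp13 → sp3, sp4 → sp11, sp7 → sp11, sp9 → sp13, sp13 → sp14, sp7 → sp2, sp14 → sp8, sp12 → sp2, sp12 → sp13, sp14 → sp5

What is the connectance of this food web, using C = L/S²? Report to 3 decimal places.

C = 0.133

The web has S = 14 species and L = 26 feeding links.
C = L / S² = 26 / 196 = 0.1327 ≈ 0.133.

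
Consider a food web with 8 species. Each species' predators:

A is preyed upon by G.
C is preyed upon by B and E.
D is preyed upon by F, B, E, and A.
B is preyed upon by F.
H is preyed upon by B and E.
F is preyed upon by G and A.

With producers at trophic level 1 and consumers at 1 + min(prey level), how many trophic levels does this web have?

3

Producers (level 1): H, D, C.
Following each consumer down to its lowest-level prey: D → F → G (levels 1 through 3).
All prey of G (F 2, A 2) are at level 2 or above, so G is at level 1 + 2 = 3.
Every consumer has at least one prey at level 2 or below, so none exceeds level 3.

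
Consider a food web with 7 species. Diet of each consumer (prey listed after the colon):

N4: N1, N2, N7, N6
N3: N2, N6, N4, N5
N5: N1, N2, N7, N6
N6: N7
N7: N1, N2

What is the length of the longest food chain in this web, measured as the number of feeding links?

4 links

One longest chain: N1 → N7 → N6 → N4 → N3.
It has 5 species and 4 links.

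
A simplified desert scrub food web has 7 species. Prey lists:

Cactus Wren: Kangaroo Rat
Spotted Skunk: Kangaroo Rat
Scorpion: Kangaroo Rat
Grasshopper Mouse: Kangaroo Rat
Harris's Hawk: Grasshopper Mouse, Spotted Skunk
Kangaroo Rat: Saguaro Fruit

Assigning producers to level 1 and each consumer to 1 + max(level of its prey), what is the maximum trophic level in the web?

4

Producers (level 1): Saguaro Fruit.
Saguaro Fruit → Kangaroo Rat → Grasshopper Mouse → Harris's Hawk gives Harris's Hawk level 4.
No species has a prey at level 4, so no species reaches level 5.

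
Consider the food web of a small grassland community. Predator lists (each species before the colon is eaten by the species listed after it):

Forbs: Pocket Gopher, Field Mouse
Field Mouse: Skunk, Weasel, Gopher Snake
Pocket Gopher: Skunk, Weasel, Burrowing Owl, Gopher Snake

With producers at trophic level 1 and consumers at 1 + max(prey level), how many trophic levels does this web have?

3

Producers (level 1): Forbs.
Forbs → Pocket Gopher → Burrowing Owl gives Burrowing Owl level 3.
No species has a prey at level 3, so no species reaches level 4.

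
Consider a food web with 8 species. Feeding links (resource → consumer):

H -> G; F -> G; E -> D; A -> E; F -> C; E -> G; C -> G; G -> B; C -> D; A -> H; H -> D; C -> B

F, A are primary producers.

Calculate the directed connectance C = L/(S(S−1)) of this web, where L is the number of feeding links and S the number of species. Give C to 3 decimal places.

C = 0.214

The web has S = 8 species and L = 12 feeding links.
C = L / (S(S−1)) = 12 / 56 = 0.2143 ≈ 0.214.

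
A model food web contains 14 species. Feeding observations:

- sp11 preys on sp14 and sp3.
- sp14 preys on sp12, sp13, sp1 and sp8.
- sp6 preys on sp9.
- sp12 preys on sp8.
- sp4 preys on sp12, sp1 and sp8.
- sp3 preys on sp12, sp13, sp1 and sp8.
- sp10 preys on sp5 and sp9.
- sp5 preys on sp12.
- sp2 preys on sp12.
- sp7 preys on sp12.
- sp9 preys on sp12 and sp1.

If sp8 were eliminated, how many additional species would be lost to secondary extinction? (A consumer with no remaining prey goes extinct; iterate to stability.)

4

Remove sp8.
Round 1: sp12 (all prey gone) → extinct.
Round 2: sp2 (all prey gone), sp7 (all prey gone), sp5 (all prey gone) → extinct.
No further losses. Total secondary extinctions: 4.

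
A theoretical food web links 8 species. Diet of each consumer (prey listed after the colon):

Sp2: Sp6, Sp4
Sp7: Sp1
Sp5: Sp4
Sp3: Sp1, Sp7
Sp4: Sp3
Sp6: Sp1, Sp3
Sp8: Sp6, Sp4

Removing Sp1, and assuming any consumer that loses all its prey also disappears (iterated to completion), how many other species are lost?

Remove Sp1.
Round 1: Sp7 (all prey gone) → extinct.
Round 2: Sp3 (all prey gone) → extinct.
Round 3: Sp6 (all prey gone), Sp4 (all prey gone) → extinct.
Round 4: Sp2 (all prey gone), Sp5 (all prey gone), Sp8 (all prey gone) → extinct.
No further losses. Total secondary extinctions: 7.

7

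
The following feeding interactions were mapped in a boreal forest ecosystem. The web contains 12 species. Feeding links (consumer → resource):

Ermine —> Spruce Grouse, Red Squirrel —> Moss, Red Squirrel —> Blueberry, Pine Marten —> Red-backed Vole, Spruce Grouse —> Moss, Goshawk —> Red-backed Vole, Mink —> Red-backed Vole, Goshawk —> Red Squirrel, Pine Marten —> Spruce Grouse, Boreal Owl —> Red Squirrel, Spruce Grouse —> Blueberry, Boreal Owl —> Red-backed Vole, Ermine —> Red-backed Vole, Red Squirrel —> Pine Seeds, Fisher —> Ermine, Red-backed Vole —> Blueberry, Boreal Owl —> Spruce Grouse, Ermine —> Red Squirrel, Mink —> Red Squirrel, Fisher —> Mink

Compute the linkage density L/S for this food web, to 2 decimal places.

L/S = 1.67

There are L = 20 links among S = 12 species.
L/S = 20/12 = 1.6667 ≈ 1.67.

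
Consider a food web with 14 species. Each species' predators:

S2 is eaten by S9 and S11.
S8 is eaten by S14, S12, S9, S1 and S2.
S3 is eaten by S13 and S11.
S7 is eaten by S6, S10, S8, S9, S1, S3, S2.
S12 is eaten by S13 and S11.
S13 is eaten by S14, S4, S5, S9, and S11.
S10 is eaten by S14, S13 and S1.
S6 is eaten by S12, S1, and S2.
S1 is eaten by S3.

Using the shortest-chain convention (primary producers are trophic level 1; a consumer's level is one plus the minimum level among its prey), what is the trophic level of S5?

S7 is a producer → level 1.
S10 eats S7 → level 2.
S13 eats S10 → level 3.
S5 eats S13 → level 4.
No prey of S5 is below level 3, so 4 is the minimum.

Trophic level 4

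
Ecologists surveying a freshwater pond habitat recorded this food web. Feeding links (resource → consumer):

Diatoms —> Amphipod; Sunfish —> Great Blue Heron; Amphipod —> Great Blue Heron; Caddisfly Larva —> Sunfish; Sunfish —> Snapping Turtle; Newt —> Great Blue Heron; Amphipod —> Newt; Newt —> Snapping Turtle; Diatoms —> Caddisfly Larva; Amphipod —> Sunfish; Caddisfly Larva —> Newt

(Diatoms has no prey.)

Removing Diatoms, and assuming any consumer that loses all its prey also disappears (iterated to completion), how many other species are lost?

Remove Diatoms.
Round 1: Amphipod (all prey gone), Caddisfly Larva (all prey gone) → extinct.
Round 2: Newt (all prey gone), Sunfish (all prey gone) → extinct.
Round 3: Great Blue Heron (all prey gone), Snapping Turtle (all prey gone) → extinct.
No further losses. Total secondary extinctions: 6.

6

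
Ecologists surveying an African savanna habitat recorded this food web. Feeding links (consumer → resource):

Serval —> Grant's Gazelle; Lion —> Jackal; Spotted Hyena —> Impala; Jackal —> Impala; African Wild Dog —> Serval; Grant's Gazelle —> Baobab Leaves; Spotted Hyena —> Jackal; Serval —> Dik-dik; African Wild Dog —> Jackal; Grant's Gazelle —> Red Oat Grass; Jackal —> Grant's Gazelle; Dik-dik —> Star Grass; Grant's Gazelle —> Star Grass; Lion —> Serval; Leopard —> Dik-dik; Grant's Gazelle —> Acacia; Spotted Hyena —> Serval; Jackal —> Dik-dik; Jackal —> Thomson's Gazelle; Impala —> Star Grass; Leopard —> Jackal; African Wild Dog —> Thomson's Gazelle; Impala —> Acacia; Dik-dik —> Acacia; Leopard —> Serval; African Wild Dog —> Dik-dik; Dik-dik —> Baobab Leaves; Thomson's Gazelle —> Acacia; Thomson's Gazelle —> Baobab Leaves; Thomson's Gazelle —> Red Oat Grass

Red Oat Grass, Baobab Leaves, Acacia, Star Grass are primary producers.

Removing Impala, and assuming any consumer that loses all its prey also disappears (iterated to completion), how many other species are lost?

Remove Impala.
Every predator of it retains at least one other prey: Jackal still has Thomson's Gazelle, Grant's Gazelle, Dik-dik; Spotted Hyena still has Jackal, Serval.
No consumer loses all prey, so no secondary extinctions occur.

0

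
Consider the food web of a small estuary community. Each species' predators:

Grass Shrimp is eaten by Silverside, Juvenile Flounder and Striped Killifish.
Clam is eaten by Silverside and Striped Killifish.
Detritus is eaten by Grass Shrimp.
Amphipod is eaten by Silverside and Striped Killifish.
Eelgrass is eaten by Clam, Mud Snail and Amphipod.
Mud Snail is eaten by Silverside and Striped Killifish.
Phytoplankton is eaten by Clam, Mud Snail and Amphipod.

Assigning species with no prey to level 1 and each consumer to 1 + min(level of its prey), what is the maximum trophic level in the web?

Basal resources (level 1): Detritus, Phytoplankton, Eelgrass.
Following each consumer down to its lowest-level prey: Phytoplankton → Amphipod → Silverside (levels 1 through 3).
All prey of Silverside (Amphipod 2, Clam 2, Mud Snail 2, Grass Shrimp 2) are at level 2 or above, so Silverside is at level 1 + 2 = 3.
Every consumer has at least one prey at level 2 or below, so none exceeds level 3.

3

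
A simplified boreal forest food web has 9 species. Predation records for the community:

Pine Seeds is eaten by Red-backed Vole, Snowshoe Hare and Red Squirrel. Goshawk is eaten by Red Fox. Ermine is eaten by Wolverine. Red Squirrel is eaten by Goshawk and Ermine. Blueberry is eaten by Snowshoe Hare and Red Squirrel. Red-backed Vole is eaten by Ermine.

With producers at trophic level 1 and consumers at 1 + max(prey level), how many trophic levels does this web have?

4

Producers (level 1): Pine Seeds, Blueberry.
Pine Seeds → Red-backed Vole → Ermine → Wolverine gives Wolverine level 4.
No species has a prey at level 4, so no species reaches level 5.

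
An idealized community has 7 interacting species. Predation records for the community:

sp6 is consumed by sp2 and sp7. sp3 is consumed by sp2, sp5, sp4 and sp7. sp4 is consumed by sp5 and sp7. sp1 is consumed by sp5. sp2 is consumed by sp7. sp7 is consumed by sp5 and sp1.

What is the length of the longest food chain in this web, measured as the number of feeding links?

4 links

One longest chain: sp3 → sp4 → sp7 → sp1 → sp5.
It has 5 species and 4 links.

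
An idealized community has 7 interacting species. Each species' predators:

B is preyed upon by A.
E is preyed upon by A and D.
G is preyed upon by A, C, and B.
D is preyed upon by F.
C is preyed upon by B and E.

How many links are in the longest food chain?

4 links

One longest chain: G → C → E → D → F.
It has 5 species and 4 links.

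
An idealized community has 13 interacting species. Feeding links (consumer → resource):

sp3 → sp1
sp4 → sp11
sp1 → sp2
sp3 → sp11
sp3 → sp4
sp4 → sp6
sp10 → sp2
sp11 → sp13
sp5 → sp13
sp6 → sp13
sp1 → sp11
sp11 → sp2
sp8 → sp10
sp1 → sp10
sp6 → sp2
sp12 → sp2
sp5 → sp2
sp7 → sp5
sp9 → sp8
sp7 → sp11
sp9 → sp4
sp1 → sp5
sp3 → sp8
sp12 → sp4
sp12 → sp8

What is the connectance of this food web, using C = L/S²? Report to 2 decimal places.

C = 0.15

The web has S = 13 species and L = 25 feeding links.
C = L / S² = 25 / 169 = 0.1479 ≈ 0.15.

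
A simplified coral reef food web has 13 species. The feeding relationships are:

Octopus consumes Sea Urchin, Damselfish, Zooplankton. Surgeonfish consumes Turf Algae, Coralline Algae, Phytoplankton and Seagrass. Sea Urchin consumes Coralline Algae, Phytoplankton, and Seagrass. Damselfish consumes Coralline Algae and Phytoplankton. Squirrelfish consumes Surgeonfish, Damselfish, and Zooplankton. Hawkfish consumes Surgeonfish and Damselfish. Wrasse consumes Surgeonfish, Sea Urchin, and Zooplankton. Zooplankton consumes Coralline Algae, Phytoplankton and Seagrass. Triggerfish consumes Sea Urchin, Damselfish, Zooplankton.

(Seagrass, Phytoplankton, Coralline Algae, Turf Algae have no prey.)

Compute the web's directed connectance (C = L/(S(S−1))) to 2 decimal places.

C = 0.17

The web has S = 13 species and L = 26 feeding links.
C = L / (S(S−1)) = 26 / 156 = 0.1667 ≈ 0.17.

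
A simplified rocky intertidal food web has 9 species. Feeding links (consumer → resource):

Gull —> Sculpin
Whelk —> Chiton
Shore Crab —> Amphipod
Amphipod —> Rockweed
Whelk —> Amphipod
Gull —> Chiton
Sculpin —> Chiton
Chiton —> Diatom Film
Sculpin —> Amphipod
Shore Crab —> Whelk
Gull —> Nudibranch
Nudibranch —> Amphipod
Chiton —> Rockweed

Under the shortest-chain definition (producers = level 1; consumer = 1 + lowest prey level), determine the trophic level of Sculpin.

Trophic level 3

Rockweed is a producer → level 1.
Amphipod eats Rockweed → level 2.
Sculpin eats Amphipod → level 3.
No prey of Sculpin is below level 2, so 3 is the minimum.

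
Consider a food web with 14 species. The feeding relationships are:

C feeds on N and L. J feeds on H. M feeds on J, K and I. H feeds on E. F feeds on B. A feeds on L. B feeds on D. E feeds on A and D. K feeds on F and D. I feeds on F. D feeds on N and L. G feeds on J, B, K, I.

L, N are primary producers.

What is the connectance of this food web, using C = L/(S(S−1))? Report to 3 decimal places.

C = 0.115

The web has S = 14 species and L = 21 feeding links.
C = L / (S(S−1)) = 21 / 182 = 0.1154 ≈ 0.115.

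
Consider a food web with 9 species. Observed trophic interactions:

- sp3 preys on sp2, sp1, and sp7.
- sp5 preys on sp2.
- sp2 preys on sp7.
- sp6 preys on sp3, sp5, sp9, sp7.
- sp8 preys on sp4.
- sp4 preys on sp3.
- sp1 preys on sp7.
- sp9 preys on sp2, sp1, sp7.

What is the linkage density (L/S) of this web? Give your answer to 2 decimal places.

L/S = 1.67

There are L = 15 links among S = 9 species.
L/S = 15/9 = 1.6667 ≈ 1.67.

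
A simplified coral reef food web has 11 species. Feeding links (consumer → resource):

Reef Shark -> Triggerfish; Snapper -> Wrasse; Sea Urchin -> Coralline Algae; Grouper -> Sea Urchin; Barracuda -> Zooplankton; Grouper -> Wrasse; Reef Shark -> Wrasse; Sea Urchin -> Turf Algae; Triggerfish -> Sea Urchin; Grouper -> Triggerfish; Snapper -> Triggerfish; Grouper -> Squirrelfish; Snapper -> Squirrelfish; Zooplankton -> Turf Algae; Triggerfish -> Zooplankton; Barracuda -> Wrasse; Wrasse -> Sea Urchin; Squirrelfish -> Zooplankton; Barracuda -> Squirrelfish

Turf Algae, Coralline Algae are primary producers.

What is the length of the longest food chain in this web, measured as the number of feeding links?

One longest chain: Turf Algae → Sea Urchin → Wrasse → Snapper.
It has 4 species and 3 links.

3 links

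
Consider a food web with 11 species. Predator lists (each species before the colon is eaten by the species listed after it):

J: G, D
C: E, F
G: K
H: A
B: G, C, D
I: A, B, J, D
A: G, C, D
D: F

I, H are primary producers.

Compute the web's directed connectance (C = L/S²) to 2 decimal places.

C = 0.14

The web has S = 11 species and L = 17 feeding links.
C = L / S² = 17 / 121 = 0.1405 ≈ 0.14.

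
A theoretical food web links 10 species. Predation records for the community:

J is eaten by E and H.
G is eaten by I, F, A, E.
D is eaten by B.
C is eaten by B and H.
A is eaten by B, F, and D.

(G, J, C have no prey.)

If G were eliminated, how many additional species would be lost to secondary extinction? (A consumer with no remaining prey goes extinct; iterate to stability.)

4

Remove G.
Round 1: A (all prey gone), I (all prey gone) → extinct.
Round 2: D (all prey gone), F (all prey gone) → extinct.
No further losses. Total secondary extinctions: 4.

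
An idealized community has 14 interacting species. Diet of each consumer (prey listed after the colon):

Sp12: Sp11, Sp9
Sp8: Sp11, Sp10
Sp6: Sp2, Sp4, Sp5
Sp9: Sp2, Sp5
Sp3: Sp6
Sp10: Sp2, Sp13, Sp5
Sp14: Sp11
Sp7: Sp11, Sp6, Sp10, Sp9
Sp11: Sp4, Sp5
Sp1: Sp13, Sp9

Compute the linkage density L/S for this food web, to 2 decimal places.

L/S = 1.57

There are L = 22 links among S = 14 species.
L/S = 22/14 = 1.5714 ≈ 1.57.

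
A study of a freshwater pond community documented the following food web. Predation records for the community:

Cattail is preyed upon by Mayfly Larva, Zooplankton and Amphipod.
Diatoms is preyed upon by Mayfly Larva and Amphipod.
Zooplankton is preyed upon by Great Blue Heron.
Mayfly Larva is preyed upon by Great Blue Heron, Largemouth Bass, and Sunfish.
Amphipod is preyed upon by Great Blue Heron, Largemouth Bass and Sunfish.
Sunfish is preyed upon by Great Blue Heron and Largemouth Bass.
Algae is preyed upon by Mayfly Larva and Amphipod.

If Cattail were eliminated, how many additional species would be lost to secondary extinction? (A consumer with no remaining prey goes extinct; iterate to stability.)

Remove Cattail.
Round 1: Zooplankton (all prey gone) → extinct.
No further losses. Total secondary extinctions: 1.

1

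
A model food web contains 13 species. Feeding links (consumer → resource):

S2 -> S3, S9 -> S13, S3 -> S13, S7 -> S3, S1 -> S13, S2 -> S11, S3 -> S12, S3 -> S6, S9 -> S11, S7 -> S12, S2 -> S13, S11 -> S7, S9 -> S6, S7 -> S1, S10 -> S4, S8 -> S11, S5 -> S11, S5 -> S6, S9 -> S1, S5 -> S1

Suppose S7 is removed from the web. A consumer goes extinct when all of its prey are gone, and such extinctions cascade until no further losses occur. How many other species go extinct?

Remove S7.
Round 1: S11 (all prey gone) → extinct.
Round 2: S8 (all prey gone) → extinct.
No further losses. Total secondary extinctions: 2.

2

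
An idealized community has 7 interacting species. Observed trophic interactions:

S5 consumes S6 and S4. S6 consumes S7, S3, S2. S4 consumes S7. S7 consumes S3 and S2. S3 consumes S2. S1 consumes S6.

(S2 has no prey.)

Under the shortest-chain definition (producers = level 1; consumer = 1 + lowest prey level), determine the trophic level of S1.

Trophic level 3

S2 is a producer → level 1.
S6 eats S2 → level 2.
S1 eats S6 → level 3.
No prey of S1 is below level 2, so 3 is the minimum.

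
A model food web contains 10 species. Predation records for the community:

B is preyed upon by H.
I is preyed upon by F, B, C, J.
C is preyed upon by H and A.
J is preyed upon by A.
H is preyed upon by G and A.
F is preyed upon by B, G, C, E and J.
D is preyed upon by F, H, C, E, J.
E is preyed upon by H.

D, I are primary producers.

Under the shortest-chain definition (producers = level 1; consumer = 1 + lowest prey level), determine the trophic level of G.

Trophic level 3

D is a producer → level 1.
F eats D → level 2.
G eats F → level 3.
No prey of G is below level 2, so 3 is the minimum.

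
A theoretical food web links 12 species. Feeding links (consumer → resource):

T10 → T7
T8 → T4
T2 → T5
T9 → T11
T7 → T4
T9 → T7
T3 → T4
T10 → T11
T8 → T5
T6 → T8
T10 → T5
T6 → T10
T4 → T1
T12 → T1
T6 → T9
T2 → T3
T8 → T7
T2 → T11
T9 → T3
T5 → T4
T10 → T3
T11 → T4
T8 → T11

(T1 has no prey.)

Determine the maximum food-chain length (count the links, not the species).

4 links

One longest chain: T1 → T4 → T11 → T8 → T6.
It has 5 species and 4 links.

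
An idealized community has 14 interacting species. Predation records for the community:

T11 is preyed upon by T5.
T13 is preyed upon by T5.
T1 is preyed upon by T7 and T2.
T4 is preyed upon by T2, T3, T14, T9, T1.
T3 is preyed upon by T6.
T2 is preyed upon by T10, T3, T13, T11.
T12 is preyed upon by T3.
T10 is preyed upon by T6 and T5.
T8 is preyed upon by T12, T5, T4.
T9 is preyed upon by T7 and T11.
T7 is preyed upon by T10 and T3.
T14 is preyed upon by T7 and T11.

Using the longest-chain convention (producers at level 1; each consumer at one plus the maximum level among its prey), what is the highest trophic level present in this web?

6

Producers (level 1): T8.
T8 → T4 → T1 → T2 → T13 → T5 gives T5 level 6.
No species has a prey at level 6, so no species reaches level 7.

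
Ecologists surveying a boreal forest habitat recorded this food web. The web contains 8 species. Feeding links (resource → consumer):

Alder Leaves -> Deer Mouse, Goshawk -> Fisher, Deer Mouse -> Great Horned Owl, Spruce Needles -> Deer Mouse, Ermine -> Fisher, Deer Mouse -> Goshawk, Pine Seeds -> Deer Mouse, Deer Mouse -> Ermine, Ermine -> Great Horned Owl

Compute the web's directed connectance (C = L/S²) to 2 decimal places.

The web has S = 8 species and L = 9 feeding links.
C = L / S² = 9 / 64 = 0.1406 ≈ 0.14.

C = 0.14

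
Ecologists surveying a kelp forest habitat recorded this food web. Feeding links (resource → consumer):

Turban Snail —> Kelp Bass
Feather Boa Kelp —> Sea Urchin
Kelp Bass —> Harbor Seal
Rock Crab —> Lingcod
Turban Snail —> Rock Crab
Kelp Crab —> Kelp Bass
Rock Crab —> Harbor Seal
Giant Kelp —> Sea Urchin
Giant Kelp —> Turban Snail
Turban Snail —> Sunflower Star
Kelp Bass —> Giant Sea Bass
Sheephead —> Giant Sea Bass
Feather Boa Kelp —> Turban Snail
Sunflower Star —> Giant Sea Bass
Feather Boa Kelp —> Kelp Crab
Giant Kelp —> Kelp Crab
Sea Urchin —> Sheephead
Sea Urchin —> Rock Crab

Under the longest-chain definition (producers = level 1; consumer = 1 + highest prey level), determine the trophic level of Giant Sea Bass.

Trophic level 4

Giant Kelp is a producer → level 1.
Sea Urchin eats Giant Kelp (level 1); other prey at levels: Feather Boa Kelp 1 → level 2.
Sheephead eats Sea Urchin → level 3.
Giant Sea Bass eats Sheephead (level 3); other prey at levels: Sunflower Star 3, Kelp Bass 3 → level 4.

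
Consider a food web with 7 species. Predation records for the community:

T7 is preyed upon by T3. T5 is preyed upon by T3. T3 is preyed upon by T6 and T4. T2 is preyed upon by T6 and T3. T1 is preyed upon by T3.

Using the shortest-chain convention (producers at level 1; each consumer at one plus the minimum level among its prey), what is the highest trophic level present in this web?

Producers (level 1): T7, T5, T1, T2.
Following each consumer down to its lowest-level prey: T7 → T3 → T4 (levels 1 through 3).
All prey of T4 (T3 2) are at level 2 or above, so T4 is at level 1 + 2 = 3.
Every consumer has at least one prey at level 2 or below, so none exceeds level 3.

3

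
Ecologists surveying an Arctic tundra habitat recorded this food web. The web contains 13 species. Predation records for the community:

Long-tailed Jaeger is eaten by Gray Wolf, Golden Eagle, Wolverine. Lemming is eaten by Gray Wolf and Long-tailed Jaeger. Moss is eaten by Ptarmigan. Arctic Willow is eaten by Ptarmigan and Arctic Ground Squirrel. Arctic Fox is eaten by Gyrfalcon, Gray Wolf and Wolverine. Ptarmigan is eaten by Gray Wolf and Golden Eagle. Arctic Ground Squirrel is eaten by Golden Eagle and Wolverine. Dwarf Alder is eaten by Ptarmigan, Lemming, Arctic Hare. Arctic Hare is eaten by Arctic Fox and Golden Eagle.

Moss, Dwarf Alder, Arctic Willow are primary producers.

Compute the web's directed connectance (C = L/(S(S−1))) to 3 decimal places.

The web has S = 13 species and L = 20 feeding links.
C = L / (S(S−1)) = 20 / 156 = 0.1282 ≈ 0.128.

C = 0.128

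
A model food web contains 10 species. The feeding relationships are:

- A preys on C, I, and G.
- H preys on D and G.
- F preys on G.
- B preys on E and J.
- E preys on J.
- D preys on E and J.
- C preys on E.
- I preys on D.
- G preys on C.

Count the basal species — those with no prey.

Basal species (no prey listed): J.
Count: 1.

1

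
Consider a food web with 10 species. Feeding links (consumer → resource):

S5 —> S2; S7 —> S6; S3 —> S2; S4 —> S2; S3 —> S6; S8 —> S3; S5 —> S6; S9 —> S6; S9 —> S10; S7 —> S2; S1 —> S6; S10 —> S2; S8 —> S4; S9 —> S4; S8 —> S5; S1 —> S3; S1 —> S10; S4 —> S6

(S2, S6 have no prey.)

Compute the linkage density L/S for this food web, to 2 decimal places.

There are L = 18 links among S = 10 species.
L/S = 18/10 = 1.8000 ≈ 1.80.

L/S = 1.80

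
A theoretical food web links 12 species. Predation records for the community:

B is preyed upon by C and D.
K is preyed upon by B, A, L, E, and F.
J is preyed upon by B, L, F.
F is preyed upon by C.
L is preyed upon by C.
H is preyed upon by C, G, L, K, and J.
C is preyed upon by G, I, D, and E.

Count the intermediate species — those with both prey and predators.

6

Intermediate species (has both prey and predators): J, K, B, F, L, C.
Count: 6.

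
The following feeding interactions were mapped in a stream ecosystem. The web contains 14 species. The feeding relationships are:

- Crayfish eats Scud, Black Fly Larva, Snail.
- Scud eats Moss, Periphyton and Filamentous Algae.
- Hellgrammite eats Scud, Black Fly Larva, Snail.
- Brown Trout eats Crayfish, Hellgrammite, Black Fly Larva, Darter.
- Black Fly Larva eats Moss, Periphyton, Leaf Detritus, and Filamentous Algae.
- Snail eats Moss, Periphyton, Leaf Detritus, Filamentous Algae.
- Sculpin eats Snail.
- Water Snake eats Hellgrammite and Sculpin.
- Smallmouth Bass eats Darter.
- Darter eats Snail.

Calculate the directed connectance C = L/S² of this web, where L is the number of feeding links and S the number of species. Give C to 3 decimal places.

The web has S = 14 species and L = 26 feeding links.
C = L / S² = 26 / 196 = 0.1327 ≈ 0.133.

C = 0.133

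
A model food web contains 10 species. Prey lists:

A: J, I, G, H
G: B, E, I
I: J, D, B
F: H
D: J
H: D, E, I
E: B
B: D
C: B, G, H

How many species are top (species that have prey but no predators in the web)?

Top species (has prey, but nothing eats it): A, C, F.
Count: 3.

3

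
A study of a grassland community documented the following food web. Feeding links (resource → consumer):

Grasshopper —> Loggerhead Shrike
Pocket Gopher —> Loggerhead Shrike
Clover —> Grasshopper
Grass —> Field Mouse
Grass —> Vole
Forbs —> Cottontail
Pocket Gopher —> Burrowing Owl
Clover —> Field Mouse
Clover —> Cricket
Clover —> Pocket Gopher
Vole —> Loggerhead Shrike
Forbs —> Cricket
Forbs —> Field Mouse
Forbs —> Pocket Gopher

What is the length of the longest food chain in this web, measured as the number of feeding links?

One longest chain: Clover → Pocket Gopher → Burrowing Owl.
It has 3 species and 2 links.

2 links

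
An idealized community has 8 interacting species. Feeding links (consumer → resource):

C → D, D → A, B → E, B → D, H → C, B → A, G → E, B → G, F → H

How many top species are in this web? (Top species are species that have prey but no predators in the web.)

Top species (has prey, but nothing eats it): B, F.
Count: 2.

2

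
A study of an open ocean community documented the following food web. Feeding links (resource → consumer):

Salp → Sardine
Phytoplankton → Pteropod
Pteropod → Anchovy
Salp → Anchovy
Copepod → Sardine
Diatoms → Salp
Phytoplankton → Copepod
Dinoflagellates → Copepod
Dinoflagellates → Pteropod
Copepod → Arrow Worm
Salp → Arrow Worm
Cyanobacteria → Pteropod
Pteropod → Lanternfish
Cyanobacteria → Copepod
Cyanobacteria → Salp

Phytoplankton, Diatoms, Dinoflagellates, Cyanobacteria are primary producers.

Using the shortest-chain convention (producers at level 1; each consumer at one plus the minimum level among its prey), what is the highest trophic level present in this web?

3

Producers (level 1): Phytoplankton, Diatoms, Dinoflagellates, Cyanobacteria.
Following each consumer down to its lowest-level prey: Diatoms → Salp → Anchovy (levels 1 through 3).
All prey of Anchovy (Salp 2, Pteropod 2) are at level 2 or above, so Anchovy is at level 1 + 2 = 3.
Every consumer has at least one prey at level 2 or below, so none exceeds level 3.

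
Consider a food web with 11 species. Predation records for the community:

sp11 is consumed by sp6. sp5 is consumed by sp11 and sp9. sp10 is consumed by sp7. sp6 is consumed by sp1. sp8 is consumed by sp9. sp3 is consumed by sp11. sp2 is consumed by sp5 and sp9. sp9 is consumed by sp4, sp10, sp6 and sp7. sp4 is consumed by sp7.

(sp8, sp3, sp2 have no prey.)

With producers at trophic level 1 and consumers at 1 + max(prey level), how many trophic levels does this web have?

Producers (level 1): sp8, sp3, sp2.
sp2 → sp5 → sp9 → sp4 → sp7 gives sp7 level 5.
No species has a prey at level 5, so no species reaches level 6.

5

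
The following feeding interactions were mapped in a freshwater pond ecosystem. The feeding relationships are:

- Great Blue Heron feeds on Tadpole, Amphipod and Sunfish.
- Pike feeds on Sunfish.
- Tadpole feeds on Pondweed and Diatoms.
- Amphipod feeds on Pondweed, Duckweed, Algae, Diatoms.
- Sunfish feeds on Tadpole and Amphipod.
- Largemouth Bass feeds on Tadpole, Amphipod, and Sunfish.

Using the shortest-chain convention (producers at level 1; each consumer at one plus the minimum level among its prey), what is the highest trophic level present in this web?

4

Producers (level 1): Diatoms, Algae, Pondweed, Duckweed.
Following each consumer down to its lowest-level prey: Diatoms → Tadpole → Sunfish → Pike (levels 1 through 4).
All prey of Pike (Sunfish 3) are at level 3 or above, so Pike is at level 1 + 3 = 4.
Every consumer has at least one prey at level 3 or below, so none exceeds level 4.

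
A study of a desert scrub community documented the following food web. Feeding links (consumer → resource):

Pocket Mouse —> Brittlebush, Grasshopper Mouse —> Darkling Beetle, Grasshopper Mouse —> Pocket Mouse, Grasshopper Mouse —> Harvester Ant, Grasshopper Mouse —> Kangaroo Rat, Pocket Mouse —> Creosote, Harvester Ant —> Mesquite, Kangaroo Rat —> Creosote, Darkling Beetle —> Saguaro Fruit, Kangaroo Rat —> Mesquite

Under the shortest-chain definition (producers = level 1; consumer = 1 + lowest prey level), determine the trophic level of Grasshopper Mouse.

Trophic level 3

Mesquite is a producer → level 1.
Harvester Ant eats Mesquite → level 2.
Grasshopper Mouse eats Harvester Ant → level 3.
No prey of Grasshopper Mouse is below level 2, so 3 is the minimum.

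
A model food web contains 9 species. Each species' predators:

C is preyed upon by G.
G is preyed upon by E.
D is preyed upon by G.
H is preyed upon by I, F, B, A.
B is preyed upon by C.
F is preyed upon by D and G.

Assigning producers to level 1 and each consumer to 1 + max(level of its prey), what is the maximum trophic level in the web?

Producers (level 1): H.
H → B → C → G → E gives E level 5.
No species has a prey at level 5, so no species reaches level 6.

5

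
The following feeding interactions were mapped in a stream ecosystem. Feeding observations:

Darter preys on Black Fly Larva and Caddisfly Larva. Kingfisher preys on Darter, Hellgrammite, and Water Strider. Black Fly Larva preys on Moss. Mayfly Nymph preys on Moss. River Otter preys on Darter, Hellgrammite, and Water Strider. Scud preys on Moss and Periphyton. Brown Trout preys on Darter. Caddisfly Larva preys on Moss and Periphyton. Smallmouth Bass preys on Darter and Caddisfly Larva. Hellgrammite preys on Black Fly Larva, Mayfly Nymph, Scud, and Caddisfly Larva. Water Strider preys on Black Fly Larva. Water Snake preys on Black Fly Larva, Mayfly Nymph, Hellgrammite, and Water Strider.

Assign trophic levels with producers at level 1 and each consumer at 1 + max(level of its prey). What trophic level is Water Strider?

Moss is a producer → level 1.
Black Fly Larva eats Moss → level 2.
Water Strider eats Black Fly Larva → level 3.

Trophic level 3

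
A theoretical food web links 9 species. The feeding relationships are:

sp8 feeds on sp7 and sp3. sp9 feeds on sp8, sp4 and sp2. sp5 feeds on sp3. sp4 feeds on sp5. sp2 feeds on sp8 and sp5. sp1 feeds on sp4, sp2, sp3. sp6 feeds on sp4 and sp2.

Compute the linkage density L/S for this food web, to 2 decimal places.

L/S = 1.56

There are L = 14 links among S = 9 species.
L/S = 14/9 = 1.5556 ≈ 1.56.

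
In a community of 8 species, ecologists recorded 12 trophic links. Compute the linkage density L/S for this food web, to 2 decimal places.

L/S = 1.50

There are L = 12 links among S = 8 species.
L/S = 12/8 = 1.5000 ≈ 1.50.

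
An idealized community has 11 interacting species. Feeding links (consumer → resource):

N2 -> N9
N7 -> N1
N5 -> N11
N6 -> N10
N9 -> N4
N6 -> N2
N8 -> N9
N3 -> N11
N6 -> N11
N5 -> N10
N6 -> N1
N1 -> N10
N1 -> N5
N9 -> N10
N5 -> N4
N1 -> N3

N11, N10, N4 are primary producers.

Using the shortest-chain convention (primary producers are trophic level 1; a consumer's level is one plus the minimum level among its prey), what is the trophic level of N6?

Trophic level 2

N11 is a producer → level 1.
N6 eats N11 → level 2.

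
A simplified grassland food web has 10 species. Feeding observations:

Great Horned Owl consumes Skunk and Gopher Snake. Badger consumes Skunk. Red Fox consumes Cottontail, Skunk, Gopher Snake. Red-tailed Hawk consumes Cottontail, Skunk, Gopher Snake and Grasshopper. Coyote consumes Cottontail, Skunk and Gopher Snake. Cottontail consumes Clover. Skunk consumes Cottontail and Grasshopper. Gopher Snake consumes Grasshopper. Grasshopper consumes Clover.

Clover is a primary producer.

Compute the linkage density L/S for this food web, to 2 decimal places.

There are L = 18 links among S = 10 species.
L/S = 18/10 = 1.8000 ≈ 1.80.

L/S = 1.80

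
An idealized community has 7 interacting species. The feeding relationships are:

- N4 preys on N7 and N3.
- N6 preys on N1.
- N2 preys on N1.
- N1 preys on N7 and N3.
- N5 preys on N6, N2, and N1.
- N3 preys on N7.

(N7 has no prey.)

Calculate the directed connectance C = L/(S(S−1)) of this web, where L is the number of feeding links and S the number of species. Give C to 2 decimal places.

C = 0.24

The web has S = 7 species and L = 10 feeding links.
C = L / (S(S−1)) = 10 / 42 = 0.2381 ≈ 0.24.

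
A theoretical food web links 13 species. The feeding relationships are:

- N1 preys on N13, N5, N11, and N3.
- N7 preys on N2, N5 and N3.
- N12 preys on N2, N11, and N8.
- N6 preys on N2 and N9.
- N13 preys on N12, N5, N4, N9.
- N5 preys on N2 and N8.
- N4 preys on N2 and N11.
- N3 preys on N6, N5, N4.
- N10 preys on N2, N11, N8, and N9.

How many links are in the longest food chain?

3 links

One longest chain: N8 → N5 → N13 → N1.
It has 4 species and 3 links.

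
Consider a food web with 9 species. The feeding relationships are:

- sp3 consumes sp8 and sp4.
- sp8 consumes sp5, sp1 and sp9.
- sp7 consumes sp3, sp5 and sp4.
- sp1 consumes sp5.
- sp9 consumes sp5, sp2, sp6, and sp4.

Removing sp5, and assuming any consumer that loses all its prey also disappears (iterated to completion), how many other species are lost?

Remove sp5.
Round 1: sp1 (all prey gone) → extinct.
No further losses. Total secondary extinctions: 1.

1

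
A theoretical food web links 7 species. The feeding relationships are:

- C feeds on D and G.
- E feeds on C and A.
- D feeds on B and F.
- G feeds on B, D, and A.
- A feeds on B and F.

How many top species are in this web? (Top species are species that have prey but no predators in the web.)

Top species (has prey, but nothing eats it): E.
Count: 1.

1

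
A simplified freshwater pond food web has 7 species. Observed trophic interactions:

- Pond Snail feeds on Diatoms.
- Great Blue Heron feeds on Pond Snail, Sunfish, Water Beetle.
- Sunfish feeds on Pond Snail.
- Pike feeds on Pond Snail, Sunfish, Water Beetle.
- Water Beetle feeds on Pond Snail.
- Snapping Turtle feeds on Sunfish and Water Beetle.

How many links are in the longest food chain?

3 links

One longest chain: Diatoms → Pond Snail → Sunfish → Snapping Turtle.
It has 4 species and 3 links.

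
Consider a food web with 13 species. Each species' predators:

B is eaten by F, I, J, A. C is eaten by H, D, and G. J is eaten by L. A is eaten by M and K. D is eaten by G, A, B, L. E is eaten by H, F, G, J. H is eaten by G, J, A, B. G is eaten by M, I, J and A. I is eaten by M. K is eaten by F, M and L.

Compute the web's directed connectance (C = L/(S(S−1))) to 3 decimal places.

The web has S = 13 species and L = 30 feeding links.
C = L / (S(S−1)) = 30 / 156 = 0.1923 ≈ 0.192.

C = 0.192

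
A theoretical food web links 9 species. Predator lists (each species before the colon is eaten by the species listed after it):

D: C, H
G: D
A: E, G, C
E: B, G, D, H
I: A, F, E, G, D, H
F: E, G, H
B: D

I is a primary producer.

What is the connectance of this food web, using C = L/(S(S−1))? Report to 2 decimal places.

C = 0.28

The web has S = 9 species and L = 20 feeding links.
C = L / (S(S−1)) = 20 / 72 = 0.2778 ≈ 0.28.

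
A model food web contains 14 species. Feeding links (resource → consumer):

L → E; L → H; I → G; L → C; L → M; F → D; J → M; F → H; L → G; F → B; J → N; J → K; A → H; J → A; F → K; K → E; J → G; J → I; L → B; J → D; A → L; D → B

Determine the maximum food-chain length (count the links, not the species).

One longest chain: J → A → L → H.
It has 4 species and 3 links.

3 links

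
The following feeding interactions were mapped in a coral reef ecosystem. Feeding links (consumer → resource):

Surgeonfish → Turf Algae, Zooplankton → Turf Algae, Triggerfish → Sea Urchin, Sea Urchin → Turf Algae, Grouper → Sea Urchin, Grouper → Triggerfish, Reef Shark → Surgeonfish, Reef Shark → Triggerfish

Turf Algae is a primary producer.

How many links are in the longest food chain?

One longest chain: Turf Algae → Sea Urchin → Triggerfish → Grouper.
It has 4 species and 3 links.

3 links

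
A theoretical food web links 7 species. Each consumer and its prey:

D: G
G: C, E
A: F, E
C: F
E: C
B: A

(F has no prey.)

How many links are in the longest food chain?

One longest chain: F → C → E → G → D.
It has 5 species and 4 links.

4 links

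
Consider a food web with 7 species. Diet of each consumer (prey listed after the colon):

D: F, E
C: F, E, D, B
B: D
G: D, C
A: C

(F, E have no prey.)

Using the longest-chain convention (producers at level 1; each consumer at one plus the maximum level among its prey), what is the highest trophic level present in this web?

5

Producers (level 1): F, E.
F → D → B → C → G gives G level 5.
No species has a prey at level 5, so no species reaches level 6.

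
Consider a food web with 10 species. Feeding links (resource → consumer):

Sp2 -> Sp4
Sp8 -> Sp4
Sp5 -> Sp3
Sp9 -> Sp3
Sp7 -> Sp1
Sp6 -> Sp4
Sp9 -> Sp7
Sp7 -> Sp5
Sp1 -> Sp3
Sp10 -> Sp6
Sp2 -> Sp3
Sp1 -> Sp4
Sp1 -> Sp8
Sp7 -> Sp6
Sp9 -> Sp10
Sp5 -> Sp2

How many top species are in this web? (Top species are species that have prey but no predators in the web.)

2

Top species (has prey, but nothing eats it): Sp4, Sp3.
Count: 2.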